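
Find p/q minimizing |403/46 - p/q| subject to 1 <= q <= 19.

Expand x = 403/46 as a continued fraction with the Euclidean algorithm:
  403 = 8*46 + 35, so a_0 = 8.
  46 = 1*35 + 11, so a_1 = 1.
  35 = 3*11 + 2, so a_2 = 3.
  11 = 5*2 + 1, so a_3 = 5.
  2 = 2*1 + 0, so a_4 = 2.
so x = [8; 1, 3, 5, 2].
Convergents (p_i = a_i*p_{i-1} + p_{i-2}, q_i = a_i*q_{i-1} + q_{i-2} with p_{-2}=0, p_{-1}=1, q_{-2}=1, q_{-1}=0), until the denominator exceeds 19:
  i=0: a_0=8, p_0 = 8*1 + 0 = 8, q_0 = 8*0 + 1 = 1.
  i=1: a_1=1, p_1 = 1*8 + 1 = 9, q_1 = 1*1 + 0 = 1.
  i=2: a_2=3, p_2 = 3*9 + 8 = 35, q_2 = 3*1 + 1 = 4.
  i=3: a_3=5, p_3 = 5*35 + 9 = 184, q_3 = 5*4 + 1 = 21.
q_3 = 21 > 19, so the last convergent with denominator <= 19 is p_2/q_2 = 35/4.
The closest fraction with denominator <= 19 is either p_2/q_2 or the intermediate fraction (k*p_2 + p_1)/(k*q_2 + q_1) with the largest k >= 1 whose denominator stays <= 19; these approach x as k grows, and every other convergent or intermediate fraction in range is farther away.
Largest k: floor((19 - q_1)/q_2) = floor((19 - 1)/4) = 4.
That gives (4*35 + 9)/(4*4 + 1) = 149/17.
Compare the errors: |x - 35/4| = |403*4 - 35*46|/(46*4) = 2/184, and |x - 149/17| = |403*17 - 149*46|/(46*17) = 3/782.
Cross-multiplying, 3*184 = 552 < 1564 = 2*782, so 3/782 is smaller: the intermediate fraction 149/17 is closer to x than 35/4.

149/17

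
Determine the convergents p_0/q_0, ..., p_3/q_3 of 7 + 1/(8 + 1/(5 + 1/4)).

Using the convergent recurrence p_i = a_i*p_{i-1} + p_{i-2}, q_i = a_i*q_{i-1} + q_{i-2} with p_{-2}=0, p_{-1}=1, q_{-2}=1, q_{-1}=0:
  i=0: a_0=7, p_0 = 7*1 + 0 = 7, q_0 = 7*0 + 1 = 1.
  i=1: a_1=8, p_1 = 8*7 + 1 = 57, q_1 = 8*1 + 0 = 8.
  i=2: a_2=5, p_2 = 5*57 + 7 = 292, q_2 = 5*8 + 1 = 41.
  i=3: a_3=4, p_3 = 4*292 + 57 = 1225, q_3 = 4*41 + 8 = 172.

7/1, 57/8, 292/41, 1225/172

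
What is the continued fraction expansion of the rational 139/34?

Run the Euclidean algorithm on 139 and 34; the successive quotients are the partial quotients a_0, a_1, ... (each step inverts the fractional part left over by the previous one):
  139 = 4*34 + 3, so a_0 = 4.
  34 = 11*3 + 1, so a_1 = 11.
  3 = 3*1 + 0, so a_2 = 3.
The remainder reaches 0 after 3 divisions, so the expansion has 3 partial quotients, read off in order.

[4; 11, 3]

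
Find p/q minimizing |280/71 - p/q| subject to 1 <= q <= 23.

Expand x = 280/71 as a continued fraction with the Euclidean algorithm:
  280 = 3*71 + 67, so a_0 = 3.
  71 = 1*67 + 4, so a_1 = 1.
  67 = 16*4 + 3, so a_2 = 16.
  4 = 1*3 + 1, so a_3 = 1.
  3 = 3*1 + 0, so a_4 = 3.
so x = [3; 1, 16, 1, 3].
Convergents (p_i = a_i*p_{i-1} + p_{i-2}, q_i = a_i*q_{i-1} + q_{i-2} with p_{-2}=0, p_{-1}=1, q_{-2}=1, q_{-1}=0), until the denominator exceeds 23:
  i=0: a_0=3, p_0 = 3*1 + 0 = 3, q_0 = 3*0 + 1 = 1.
  i=1: a_1=1, p_1 = 1*3 + 1 = 4, q_1 = 1*1 + 0 = 1.
  i=2: a_2=16, p_2 = 16*4 + 3 = 67, q_2 = 16*1 + 1 = 17.
  i=3: a_3=1, p_3 = 1*67 + 4 = 71, q_3 = 1*17 + 1 = 18.
  i=4: a_4=3, p_4 = 3*71 + 67 = 280, q_4 = 3*18 + 17 = 71.
q_4 = 71 > 23, so the last convergent with denominator <= 23 is p_3/q_3 = 71/18.
The closest fraction with denominator <= 23 is either p_3/q_3 or the intermediate fraction (k*p_3 + p_2)/(k*q_3 + q_2) with the largest k >= 1 whose denominator stays <= 23; these approach x as k grows, and every other convergent or intermediate fraction in range is farther away.
Largest k: floor((23 - q_2)/q_3) = floor((23 - 17)/18) = 0.
Since k = 0, no intermediate fraction beyond p_3/q_3 has denominator <= 23, so the convergent 71/18 is the closest (its error is |280*18 - 71*71|/(71*18) = 1/1278).

71/18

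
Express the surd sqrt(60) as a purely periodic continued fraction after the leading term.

[7; (1, 2, 1, 14)]

Write x_i = (sqrt(60) + m_i)/d_i with (m_0, d_0) = (0, 1). a_0 = floor(sqrt(60)) = 7, since 7^2 = 49 <= 60 < 64 = 8^2.
Iterate m_{i+1} = d_i*a_i - m_i, d_{i+1} = (60 - m_{i+1}^2)/d_i, a_{i+1} = floor((a_0 + m_{i+1})/d_{i+1}):
  m_1 = 1*7 - 0 = 7, d_1 = (60 - 7^2)/1 = 11/1 = 11, a_1 = floor((7 + 7)/11) = 1.
  m_2 = 11*1 - 7 = 4, d_2 = (60 - 4^2)/11 = 44/11 = 4, a_2 = floor((7 + 4)/4) = 2.
  m_3 = 4*2 - 4 = 4, d_3 = (60 - 4^2)/4 = 44/4 = 11, a_3 = floor((7 + 4)/11) = 1.
  m_4 = 11*1 - 4 = 7, d_4 = (60 - 7^2)/11 = 11/11 = 1, a_4 = floor((7 + 7)/1) = 14.
  m_5 = 1*14 - 7 = 7, d_5 = (60 - 7^2)/1 = 11/1 = 11: (m_5, d_5) = (m_1, d_1) = (7, 11), so from here the quotients repeat a_1, ..., a_4; the period length is 4.
Hence the expansion of sqrt(60) is a_0 = 7 followed by the repeating block 1, 2, 1, 14 (period 4).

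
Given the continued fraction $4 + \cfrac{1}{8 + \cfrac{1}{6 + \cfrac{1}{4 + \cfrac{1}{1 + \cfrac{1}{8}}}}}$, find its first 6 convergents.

4/1, 33/8, 202/49, 841/204, 1043/253, 9185/2228

Using the convergent recurrence p_i = a_i*p_{i-1} + p_{i-2}, q_i = a_i*q_{i-1} + q_{i-2} with p_{-2}=0, p_{-1}=1, q_{-2}=1, q_{-1}=0:
  i=0: a_0=4, p_0 = 4*1 + 0 = 4, q_0 = 4*0 + 1 = 1.
  i=1: a_1=8, p_1 = 8*4 + 1 = 33, q_1 = 8*1 + 0 = 8.
  i=2: a_2=6, p_2 = 6*33 + 4 = 202, q_2 = 6*8 + 1 = 49.
  i=3: a_3=4, p_3 = 4*202 + 33 = 841, q_3 = 4*49 + 8 = 204.
  i=4: a_4=1, p_4 = 1*841 + 202 = 1043, q_4 = 1*204 + 49 = 253.
  i=5: a_5=8, p_5 = 8*1043 + 841 = 9185, q_5 = 8*253 + 204 = 2228.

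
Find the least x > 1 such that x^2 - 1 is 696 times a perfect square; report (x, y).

First expand sqrt(696) as a continued fraction. With x_i = (sqrt(696) + m_i)/d_i and (m_0, d_0) = (0, 1): a_0 = floor(sqrt(696)) = 26, since 26^2 = 676 <= 696 < 729 = 27^2.
Iterate m_{i+1} = d_i*a_i - m_i, d_{i+1} = (696 - m_{i+1}^2)/d_i, a_{i+1} = floor((a_0 + m_{i+1})/d_{i+1}):
  m_1 = 1*26 - 0 = 26, d_1 = (696 - 26^2)/1 = 20/1 = 20, a_1 = floor((26 + 26)/20) = 2.
  m_2 = 20*2 - 26 = 14, d_2 = (696 - 14^2)/20 = 500/20 = 25, a_2 = floor((26 + 14)/25) = 1.
  m_3 = 25*1 - 14 = 11, d_3 = (696 - 11^2)/25 = 575/25 = 23, a_3 = floor((26 + 11)/23) = 1.
  m_4 = 23*1 - 11 = 12, d_4 = (696 - 12^2)/23 = 552/23 = 24, a_4 = floor((26 + 12)/24) = 1.
  m_5 = 24*1 - 12 = 12, d_5 = (696 - 12^2)/24 = 552/24 = 23, a_5 = floor((26 + 12)/23) = 1.
  m_6 = 23*1 - 12 = 11, d_6 = (696 - 11^2)/23 = 575/23 = 25, a_6 = floor((26 + 11)/25) = 1.
  m_7 = 25*1 - 11 = 14, d_7 = (696 - 14^2)/25 = 500/25 = 20, a_7 = floor((26 + 14)/20) = 2.
  m_8 = 20*2 - 14 = 26, d_8 = (696 - 26^2)/20 = 20/20 = 1, a_8 = floor((26 + 26)/1) = 52.
  m_9 = 1*52 - 26 = 26, d_9 = (696 - 26^2)/1 = 20/1 = 20: (m_9, d_9) = (m_1, d_1) = (26, 20), so from here the quotients repeat a_1, ..., a_8; the period length is 8.
So sqrt(696) = [26; (2, 1, 1, 1, 1, 1, 2, 52)] with period length k = 8.
k is even, so the fundamental solution of x^2 - 696y^2 = 1 is (p_{k-1}, q_{k-1}) = (p_7, q_7); compute convergents through index 7.
Convergents (p_i = a_i*p_{i-1} + p_{i-2}, q_i = a_i*q_{i-1} + q_{i-2} with p_{-2}=0, p_{-1}=1, q_{-2}=1, q_{-1}=0):
  i=0: a_0=26, p_0 = 26*1 + 0 = 26, q_0 = 26*0 + 1 = 1.
  i=1: a_1=2, p_1 = 2*26 + 1 = 53, q_1 = 2*1 + 0 = 2.
  i=2: a_2=1, p_2 = 1*53 + 26 = 79, q_2 = 1*2 + 1 = 3.
  i=3: a_3=1, p_3 = 1*79 + 53 = 132, q_3 = 1*3 + 2 = 5.
  i=4: a_4=1, p_4 = 1*132 + 79 = 211, q_4 = 1*5 + 3 = 8.
  i=5: a_5=1, p_5 = 1*211 + 132 = 343, q_5 = 1*8 + 5 = 13.
  i=6: a_6=1, p_6 = 1*343 + 211 = 554, q_6 = 1*13 + 8 = 21.
  i=7: a_7=2, p_7 = 2*554 + 343 = 1451, q_7 = 2*21 + 13 = 55.
Check: 1451^2 - 696*55^2 = 2105401 - 2105400 = 1, so (x, y) = (1451, 55) solves the equation, and by the theorem it is the least positive solution.

(x, y) = (1451, 55)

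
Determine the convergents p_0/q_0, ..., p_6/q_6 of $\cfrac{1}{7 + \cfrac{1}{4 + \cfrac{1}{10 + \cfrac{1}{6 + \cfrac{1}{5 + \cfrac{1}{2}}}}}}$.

0/1, 1/7, 4/29, 41/297, 250/1811, 1291/9352, 2832/20515

Using the convergent recurrence p_i = a_i*p_{i-1} + p_{i-2}, q_i = a_i*q_{i-1} + q_{i-2} with p_{-2}=0, p_{-1}=1, q_{-2}=1, q_{-1}=0:
  i=0: a_0=0, p_0 = 0*1 + 0 = 0, q_0 = 0*0 + 1 = 1.
  i=1: a_1=7, p_1 = 7*0 + 1 = 1, q_1 = 7*1 + 0 = 7.
  i=2: a_2=4, p_2 = 4*1 + 0 = 4, q_2 = 4*7 + 1 = 29.
  i=3: a_3=10, p_3 = 10*4 + 1 = 41, q_3 = 10*29 + 7 = 297.
  i=4: a_4=6, p_4 = 6*41 + 4 = 250, q_4 = 6*297 + 29 = 1811.
  i=5: a_5=5, p_5 = 5*250 + 41 = 1291, q_5 = 5*1811 + 297 = 9352.
  i=6: a_6=2, p_6 = 2*1291 + 250 = 2832, q_6 = 2*9352 + 1811 = 20515.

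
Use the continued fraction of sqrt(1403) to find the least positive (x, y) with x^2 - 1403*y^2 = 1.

(x, y) = (74726, 1995)

First expand sqrt(1403) as a continued fraction. With x_i = (sqrt(1403) + m_i)/d_i and (m_0, d_0) = (0, 1): a_0 = floor(sqrt(1403)) = 37, since 37^2 = 1369 <= 1403 < 1444 = 38^2.
Iterate m_{i+1} = d_i*a_i - m_i, d_{i+1} = (1403 - m_{i+1}^2)/d_i, a_{i+1} = floor((a_0 + m_{i+1})/d_{i+1}):
  m_1 = 1*37 - 0 = 37, d_1 = (1403 - 37^2)/1 = 34/1 = 34, a_1 = floor((37 + 37)/34) = 2.
  m_2 = 34*2 - 37 = 31, d_2 = (1403 - 31^2)/34 = 442/34 = 13, a_2 = floor((37 + 31)/13) = 5.
  m_3 = 13*5 - 31 = 34, d_3 = (1403 - 34^2)/13 = 247/13 = 19, a_3 = floor((37 + 34)/19) = 3.
  m_4 = 19*3 - 34 = 23, d_4 = (1403 - 23^2)/19 = 874/19 = 46, a_4 = floor((37 + 23)/46) = 1.
  m_5 = 46*1 - 23 = 23, d_5 = (1403 - 23^2)/46 = 874/46 = 19, a_5 = floor((37 + 23)/19) = 3.
  m_6 = 19*3 - 23 = 34, d_6 = (1403 - 34^2)/19 = 247/19 = 13, a_6 = floor((37 + 34)/13) = 5.
  m_7 = 13*5 - 34 = 31, d_7 = (1403 - 31^2)/13 = 442/13 = 34, a_7 = floor((37 + 31)/34) = 2.
  m_8 = 34*2 - 31 = 37, d_8 = (1403 - 37^2)/34 = 34/34 = 1, a_8 = floor((37 + 37)/1) = 74.
  m_9 = 1*74 - 37 = 37, d_9 = (1403 - 37^2)/1 = 34/1 = 34: (m_9, d_9) = (m_1, d_1) = (37, 34), so from here the quotients repeat a_1, ..., a_8; the period length is 8.
So sqrt(1403) = [37; (2, 5, 3, 1, 3, 5, 2, 74)] with period length k = 8.
k is even, so the fundamental solution of x^2 - 1403y^2 = 1 is (p_{k-1}, q_{k-1}) = (p_7, q_7); compute convergents through index 7.
Convergents (p_i = a_i*p_{i-1} + p_{i-2}, q_i = a_i*q_{i-1} + q_{i-2} with p_{-2}=0, p_{-1}=1, q_{-2}=1, q_{-1}=0):
  i=0: a_0=37, p_0 = 37*1 + 0 = 37, q_0 = 37*0 + 1 = 1.
  i=1: a_1=2, p_1 = 2*37 + 1 = 75, q_1 = 2*1 + 0 = 2.
  i=2: a_2=5, p_2 = 5*75 + 37 = 412, q_2 = 5*2 + 1 = 11.
  i=3: a_3=3, p_3 = 3*412 + 75 = 1311, q_3 = 3*11 + 2 = 35.
  i=4: a_4=1, p_4 = 1*1311 + 412 = 1723, q_4 = 1*35 + 11 = 46.
  i=5: a_5=3, p_5 = 3*1723 + 1311 = 6480, q_5 = 3*46 + 35 = 173.
  i=6: a_6=5, p_6 = 5*6480 + 1723 = 34123, q_6 = 5*173 + 46 = 911.
  i=7: a_7=2, p_7 = 2*34123 + 6480 = 74726, q_7 = 2*911 + 173 = 1995.
Check: 74726^2 - 1403*1995^2 = 5583975076 - 5583975075 = 1, so (x, y) = (74726, 1995) solves the equation, and by the theorem it is the least positive solution.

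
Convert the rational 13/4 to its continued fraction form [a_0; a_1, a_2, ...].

[3; 4]

Run the Euclidean algorithm on 13 and 4; the successive quotients are the partial quotients a_0, a_1, ... (each step inverts the fractional part left over by the previous one):
  13 = 3*4 + 1, so a_0 = 3.
  4 = 4*1 + 0, so a_1 = 4.
The remainder reaches 0 after 2 divisions, so the expansion has 2 partial quotients, read off in order.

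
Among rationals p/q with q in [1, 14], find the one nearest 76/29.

21/8

Expand x = 76/29 as a continued fraction with the Euclidean algorithm:
  76 = 2*29 + 18, so a_0 = 2.
  29 = 1*18 + 11, so a_1 = 1.
  18 = 1*11 + 7, so a_2 = 1.
  11 = 1*7 + 4, so a_3 = 1.
  7 = 1*4 + 3, so a_4 = 1.
  4 = 1*3 + 1, so a_5 = 1.
  3 = 3*1 + 0, so a_6 = 3.
so x = [2; 1, 1, 1, 1, 1, 3].
Convergents (p_i = a_i*p_{i-1} + p_{i-2}, q_i = a_i*q_{i-1} + q_{i-2} with p_{-2}=0, p_{-1}=1, q_{-2}=1, q_{-1}=0), until the denominator exceeds 14:
  i=0: a_0=2, p_0 = 2*1 + 0 = 2, q_0 = 2*0 + 1 = 1.
  i=1: a_1=1, p_1 = 1*2 + 1 = 3, q_1 = 1*1 + 0 = 1.
  i=2: a_2=1, p_2 = 1*3 + 2 = 5, q_2 = 1*1 + 1 = 2.
  i=3: a_3=1, p_3 = 1*5 + 3 = 8, q_3 = 1*2 + 1 = 3.
  i=4: a_4=1, p_4 = 1*8 + 5 = 13, q_4 = 1*3 + 2 = 5.
  i=5: a_5=1, p_5 = 1*13 + 8 = 21, q_5 = 1*5 + 3 = 8.
  i=6: a_6=3, p_6 = 3*21 + 13 = 76, q_6 = 3*8 + 5 = 29.
q_6 = 29 > 14, so the last convergent with denominator <= 14 is p_5/q_5 = 21/8.
The closest fraction with denominator <= 14 is either p_5/q_5 or the intermediate fraction (k*p_5 + p_4)/(k*q_5 + q_4) with the largest k >= 1 whose denominator stays <= 14; these approach x as k grows, and every other convergent or intermediate fraction in range is farther away.
Largest k: floor((14 - q_4)/q_5) = floor((14 - 5)/8) = 1.
That gives (1*21 + 13)/(1*8 + 5) = 34/13.
Compare the errors: |x - 21/8| = |76*8 - 21*29|/(29*8) = 1/232, and |x - 34/13| = |76*13 - 34*29|/(29*13) = 2/377.
Cross-multiplying, 1*377 = 377 < 464 = 2*232, so 1/232 is smaller: the convergent 21/8 is closer to x than 34/13.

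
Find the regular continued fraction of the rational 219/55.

[3; 1, 54]

Run the Euclidean algorithm on 219 and 55; the successive quotients are the partial quotients a_0, a_1, ... (each step inverts the fractional part left over by the previous one):
  219 = 3*55 + 54, so a_0 = 3.
  55 = 1*54 + 1, so a_1 = 1.
  54 = 54*1 + 0, so a_2 = 54.
The remainder reaches 0 after 3 divisions, so the expansion has 3 partial quotients, read off in order.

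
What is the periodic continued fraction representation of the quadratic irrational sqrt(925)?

Write x_i = (sqrt(925) + m_i)/d_i with (m_0, d_0) = (0, 1). a_0 = floor(sqrt(925)) = 30, since 30^2 = 900 <= 925 < 961 = 31^2.
Iterate m_{i+1} = d_i*a_i - m_i, d_{i+1} = (925 - m_{i+1}^2)/d_i, a_{i+1} = floor((a_0 + m_{i+1})/d_{i+1}):
  m_1 = 1*30 - 0 = 30, d_1 = (925 - 30^2)/1 = 25/1 = 25, a_1 = floor((30 + 30)/25) = 2.
  m_2 = 25*2 - 30 = 20, d_2 = (925 - 20^2)/25 = 525/25 = 21, a_2 = floor((30 + 20)/21) = 2.
  m_3 = 21*2 - 20 = 22, d_3 = (925 - 22^2)/21 = 441/21 = 21, a_3 = floor((30 + 22)/21) = 2.
  m_4 = 21*2 - 22 = 20, d_4 = (925 - 20^2)/21 = 525/21 = 25, a_4 = floor((30 + 20)/25) = 2.
  m_5 = 25*2 - 20 = 30, d_5 = (925 - 30^2)/25 = 25/25 = 1, a_5 = floor((30 + 30)/1) = 60.
  m_6 = 1*60 - 30 = 30, d_6 = (925 - 30^2)/1 = 25/1 = 25: (m_6, d_6) = (m_1, d_1) = (30, 25), so from here the quotients repeat a_1, ..., a_5; the period length is 5.
Hence the expansion of sqrt(925) is a_0 = 30 followed by the repeating block 2, 2, 2, 2, 60 (period 5).

[30; (2, 2, 2, 2, 60)]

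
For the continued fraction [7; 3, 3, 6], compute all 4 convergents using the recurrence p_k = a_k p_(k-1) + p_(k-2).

Using the convergent recurrence p_i = a_i*p_{i-1} + p_{i-2}, q_i = a_i*q_{i-1} + q_{i-2} with p_{-2}=0, p_{-1}=1, q_{-2}=1, q_{-1}=0:
  i=0: a_0=7, p_0 = 7*1 + 0 = 7, q_0 = 7*0 + 1 = 1.
  i=1: a_1=3, p_1 = 3*7 + 1 = 22, q_1 = 3*1 + 0 = 3.
  i=2: a_2=3, p_2 = 3*22 + 7 = 73, q_2 = 3*3 + 1 = 10.
  i=3: a_3=6, p_3 = 6*73 + 22 = 460, q_3 = 6*10 + 3 = 63.

7/1, 22/3, 73/10, 460/63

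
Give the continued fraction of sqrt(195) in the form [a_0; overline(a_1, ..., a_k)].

[13; overline(1, 26)]

Write x_i = (sqrt(195) + m_i)/d_i with (m_0, d_0) = (0, 1). a_0 = floor(sqrt(195)) = 13, since 13^2 = 169 <= 195 < 196 = 14^2.
Iterate m_{i+1} = d_i*a_i - m_i, d_{i+1} = (195 - m_{i+1}^2)/d_i, a_{i+1} = floor((a_0 + m_{i+1})/d_{i+1}):
  m_1 = 1*13 - 0 = 13, d_1 = (195 - 13^2)/1 = 26/1 = 26, a_1 = floor((13 + 13)/26) = 1.
  m_2 = 26*1 - 13 = 13, d_2 = (195 - 13^2)/26 = 26/26 = 1, a_2 = floor((13 + 13)/1) = 26.
  m_3 = 1*26 - 13 = 13, d_3 = (195 - 13^2)/1 = 26/1 = 26: (m_3, d_3) = (m_1, d_1) = (13, 26), so from here the quotients repeat a_1, a_2; the period length is 2.
Hence the expansion of sqrt(195) is a_0 = 13 followed by the repeating block 1, 26 (period 2).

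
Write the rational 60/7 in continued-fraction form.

Run the Euclidean algorithm on 60 and 7; the successive quotients are the partial quotients a_0, a_1, ... (each step inverts the fractional part left over by the previous one):
  60 = 8*7 + 4, so a_0 = 8.
  7 = 1*4 + 3, so a_1 = 1.
  4 = 1*3 + 1, so a_2 = 1.
  3 = 3*1 + 0, so a_3 = 3.
The remainder reaches 0 after 4 divisions, so the expansion has 4 partial quotients, read off in order.

[8; 1, 1, 3]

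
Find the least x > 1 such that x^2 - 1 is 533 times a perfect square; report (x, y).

First expand sqrt(533) as a continued fraction. With x_i = (sqrt(533) + m_i)/d_i and (m_0, d_0) = (0, 1): a_0 = floor(sqrt(533)) = 23, since 23^2 = 529 <= 533 < 576 = 24^2.
Iterate m_{i+1} = d_i*a_i - m_i, d_{i+1} = (533 - m_{i+1}^2)/d_i, a_{i+1} = floor((a_0 + m_{i+1})/d_{i+1}):
  m_1 = 1*23 - 0 = 23, d_1 = (533 - 23^2)/1 = 4/1 = 4, a_1 = floor((23 + 23)/4) = 11.
  m_2 = 4*11 - 23 = 21, d_2 = (533 - 21^2)/4 = 92/4 = 23, a_2 = floor((23 + 21)/23) = 1.
  m_3 = 23*1 - 21 = 2, d_3 = (533 - 2^2)/23 = 529/23 = 23, a_3 = floor((23 + 2)/23) = 1.
  m_4 = 23*1 - 2 = 21, d_4 = (533 - 21^2)/23 = 92/23 = 4, a_4 = floor((23 + 21)/4) = 11.
  m_5 = 4*11 - 21 = 23, d_5 = (533 - 23^2)/4 = 4/4 = 1, a_5 = floor((23 + 23)/1) = 46.
  m_6 = 1*46 - 23 = 23, d_6 = (533 - 23^2)/1 = 4/1 = 4: (m_6, d_6) = (m_1, d_1) = (23, 4), so from here the quotients repeat a_1, ..., a_5; the period length is 5.
So sqrt(533) = [23; (11, 1, 1, 11, 46)] with period length k = 5.
k is odd, so (p_{k-1}, q_{k-1}) only solves x^2 - 533y^2 = -1 and the fundamental solution of x^2 - 533y^2 = 1 is (p_{2k-1}, q_{2k-1}) = (p_9, q_9); compute convergents through index 9, running through the period twice.
Convergents (p_i = a_i*p_{i-1} + p_{i-2}, q_i = a_i*q_{i-1} + q_{i-2} with p_{-2}=0, p_{-1}=1, q_{-2}=1, q_{-1}=0):
  i=0: a_0=23, p_0 = 23*1 + 0 = 23, q_0 = 23*0 + 1 = 1.
  i=1: a_1=11, p_1 = 11*23 + 1 = 254, q_1 = 11*1 + 0 = 11.
  i=2: a_2=1, p_2 = 1*254 + 23 = 277, q_2 = 1*11 + 1 = 12.
  i=3: a_3=1, p_3 = 1*277 + 254 = 531, q_3 = 1*12 + 11 = 23.
  i=4: a_4=11, p_4 = 11*531 + 277 = 6118, q_4 = 11*23 + 12 = 265.
  i=5: a_5=46, p_5 = 46*6118 + 531 = 281959, q_5 = 46*265 + 23 = 12213.
  i=6: a_6=11, p_6 = 11*281959 + 6118 = 3107667, q_6 = 11*12213 + 265 = 134608.
  i=7: a_7=1, p_7 = 1*3107667 + 281959 = 3389626, q_7 = 1*134608 + 12213 = 146821.
  i=8: a_8=1, p_8 = 1*3389626 + 3107667 = 6497293, q_8 = 1*146821 + 134608 = 281429.
  i=9: a_9=11, p_9 = 11*6497293 + 3389626 = 74859849, q_9 = 11*281429 + 146821 = 3242540.
Indeed p_4^2 - 533*q_4^2 = 37429924 - 37429925 = -1, not +1.
Check: 74859849^2 - 533*3242540^2 = 5603996992302801 - 5603996992302800 = 1, so (x, y) = (74859849, 3242540) solves the equation, and by the theorem it is the least positive solution.

(x, y) = (74859849, 3242540)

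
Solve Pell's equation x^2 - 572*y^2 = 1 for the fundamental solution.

First expand sqrt(572) as a continued fraction. With x_i = (sqrt(572) + m_i)/d_i and (m_0, d_0) = (0, 1): a_0 = floor(sqrt(572)) = 23, since 23^2 = 529 <= 572 < 576 = 24^2.
Iterate m_{i+1} = d_i*a_i - m_i, d_{i+1} = (572 - m_{i+1}^2)/d_i, a_{i+1} = floor((a_0 + m_{i+1})/d_{i+1}):
  m_1 = 1*23 - 0 = 23, d_1 = (572 - 23^2)/1 = 43/1 = 43, a_1 = floor((23 + 23)/43) = 1.
  m_2 = 43*1 - 23 = 20, d_2 = (572 - 20^2)/43 = 172/43 = 4, a_2 = floor((23 + 20)/4) = 10.
  m_3 = 4*10 - 20 = 20, d_3 = (572 - 20^2)/4 = 172/4 = 43, a_3 = floor((23 + 20)/43) = 1.
  m_4 = 43*1 - 20 = 23, d_4 = (572 - 23^2)/43 = 43/43 = 1, a_4 = floor((23 + 23)/1) = 46.
  m_5 = 1*46 - 23 = 23, d_5 = (572 - 23^2)/1 = 43/1 = 43: (m_5, d_5) = (m_1, d_1) = (23, 43), so from here the quotients repeat a_1, ..., a_4; the period length is 4.
So sqrt(572) = [23; (1, 10, 1, 46)] with period length k = 4.
k is even, so the fundamental solution of x^2 - 572y^2 = 1 is (p_{k-1}, q_{k-1}) = (p_3, q_3); compute convergents through index 3.
Convergents (p_i = a_i*p_{i-1} + p_{i-2}, q_i = a_i*q_{i-1} + q_{i-2} with p_{-2}=0, p_{-1}=1, q_{-2}=1, q_{-1}=0):
  i=0: a_0=23, p_0 = 23*1 + 0 = 23, q_0 = 23*0 + 1 = 1.
  i=1: a_1=1, p_1 = 1*23 + 1 = 24, q_1 = 1*1 + 0 = 1.
  i=2: a_2=10, p_2 = 10*24 + 23 = 263, q_2 = 10*1 + 1 = 11.
  i=3: a_3=1, p_3 = 1*263 + 24 = 287, q_3 = 1*11 + 1 = 12.
Check: 287^2 - 572*12^2 = 82369 - 82368 = 1, so (x, y) = (287, 12) solves the equation, and by the theorem it is the least positive solution.

(x, y) = (287, 12)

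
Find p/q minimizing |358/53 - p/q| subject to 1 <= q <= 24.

27/4

Expand x = 358/53 as a continued fraction with the Euclidean algorithm:
  358 = 6*53 + 40, so a_0 = 6.
  53 = 1*40 + 13, so a_1 = 1.
  40 = 3*13 + 1, so a_2 = 3.
  13 = 13*1 + 0, so a_3 = 13.
so x = [6; 1, 3, 13].
Convergents (p_i = a_i*p_{i-1} + p_{i-2}, q_i = a_i*q_{i-1} + q_{i-2} with p_{-2}=0, p_{-1}=1, q_{-2}=1, q_{-1}=0), until the denominator exceeds 24:
  i=0: a_0=6, p_0 = 6*1 + 0 = 6, q_0 = 6*0 + 1 = 1.
  i=1: a_1=1, p_1 = 1*6 + 1 = 7, q_1 = 1*1 + 0 = 1.
  i=2: a_2=3, p_2 = 3*7 + 6 = 27, q_2 = 3*1 + 1 = 4.
  i=3: a_3=13, p_3 = 13*27 + 7 = 358, q_3 = 13*4 + 1 = 53.
q_3 = 53 > 24, so the last convergent with denominator <= 24 is p_2/q_2 = 27/4.
The closest fraction with denominator <= 24 is either p_2/q_2 or the intermediate fraction (k*p_2 + p_1)/(k*q_2 + q_1) with the largest k >= 1 whose denominator stays <= 24; these approach x as k grows, and every other convergent or intermediate fraction in range is farther away.
Largest k: floor((24 - q_1)/q_2) = floor((24 - 1)/4) = 5.
That gives (5*27 + 7)/(5*4 + 1) = 142/21.
Compare the errors: |x - 27/4| = |358*4 - 27*53|/(53*4) = 1/212, and |x - 142/21| = |358*21 - 142*53|/(53*21) = 8/1113.
Cross-multiplying, 1*1113 = 1113 < 1696 = 8*212, so 1/212 is smaller: the convergent 27/4 is closer to x than 142/21.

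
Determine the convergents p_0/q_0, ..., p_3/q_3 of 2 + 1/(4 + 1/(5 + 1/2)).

Using the convergent recurrence p_i = a_i*p_{i-1} + p_{i-2}, q_i = a_i*q_{i-1} + q_{i-2} with p_{-2}=0, p_{-1}=1, q_{-2}=1, q_{-1}=0:
  i=0: a_0=2, p_0 = 2*1 + 0 = 2, q_0 = 2*0 + 1 = 1.
  i=1: a_1=4, p_1 = 4*2 + 1 = 9, q_1 = 4*1 + 0 = 4.
  i=2: a_2=5, p_2 = 5*9 + 2 = 47, q_2 = 5*4 + 1 = 21.
  i=3: a_3=2, p_3 = 2*47 + 9 = 103, q_3 = 2*21 + 4 = 46.

2/1, 9/4, 47/21, 103/46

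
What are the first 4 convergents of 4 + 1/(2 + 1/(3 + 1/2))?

4/1, 9/2, 31/7, 71/16

Using the convergent recurrence p_i = a_i*p_{i-1} + p_{i-2}, q_i = a_i*q_{i-1} + q_{i-2} with p_{-2}=0, p_{-1}=1, q_{-2}=1, q_{-1}=0:
  i=0: a_0=4, p_0 = 4*1 + 0 = 4, q_0 = 4*0 + 1 = 1.
  i=1: a_1=2, p_1 = 2*4 + 1 = 9, q_1 = 2*1 + 0 = 2.
  i=2: a_2=3, p_2 = 3*9 + 4 = 31, q_2 = 3*2 + 1 = 7.
  i=3: a_3=2, p_3 = 2*31 + 9 = 71, q_3 = 2*7 + 2 = 16.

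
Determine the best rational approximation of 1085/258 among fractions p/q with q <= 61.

164/39

Expand x = 1085/258 as a continued fraction with the Euclidean algorithm:
  1085 = 4*258 + 53, so a_0 = 4.
  258 = 4*53 + 46, so a_1 = 4.
  53 = 1*46 + 7, so a_2 = 1.
  46 = 6*7 + 4, so a_3 = 6.
  7 = 1*4 + 3, so a_4 = 1.
  4 = 1*3 + 1, so a_5 = 1.
  3 = 3*1 + 0, so a_6 = 3.
so x = [4; 4, 1, 6, 1, 1, 3].
Convergents (p_i = a_i*p_{i-1} + p_{i-2}, q_i = a_i*q_{i-1} + q_{i-2} with p_{-2}=0, p_{-1}=1, q_{-2}=1, q_{-1}=0), until the denominator exceeds 61:
  i=0: a_0=4, p_0 = 4*1 + 0 = 4, q_0 = 4*0 + 1 = 1.
  i=1: a_1=4, p_1 = 4*4 + 1 = 17, q_1 = 4*1 + 0 = 4.
  i=2: a_2=1, p_2 = 1*17 + 4 = 21, q_2 = 1*4 + 1 = 5.
  i=3: a_3=6, p_3 = 6*21 + 17 = 143, q_3 = 6*5 + 4 = 34.
  i=4: a_4=1, p_4 = 1*143 + 21 = 164, q_4 = 1*34 + 5 = 39.
  i=5: a_5=1, p_5 = 1*164 + 143 = 307, q_5 = 1*39 + 34 = 73.
q_5 = 73 > 61, so the last convergent with denominator <= 61 is p_4/q_4 = 164/39.
The closest fraction with denominator <= 61 is either p_4/q_4 or the intermediate fraction (k*p_4 + p_3)/(k*q_4 + q_3) with the largest k >= 1 whose denominator stays <= 61; these approach x as k grows, and every other convergent or intermediate fraction in range is farther away.
Largest k: floor((61 - q_3)/q_4) = floor((61 - 34)/39) = 0.
Since k = 0, no intermediate fraction beyond p_4/q_4 has denominator <= 61, so the convergent 164/39 is the closest (its error is |1085*39 - 164*258|/(258*39) = 3/10062).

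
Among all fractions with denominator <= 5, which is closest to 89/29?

Expand x = 89/29 as a continued fraction with the Euclidean algorithm:
  89 = 3*29 + 2, so a_0 = 3.
  29 = 14*2 + 1, so a_1 = 14.
  2 = 2*1 + 0, so a_2 = 2.
so x = [3; 14, 2].
Convergents (p_i = a_i*p_{i-1} + p_{i-2}, q_i = a_i*q_{i-1} + q_{i-2} with p_{-2}=0, p_{-1}=1, q_{-2}=1, q_{-1}=0), until the denominator exceeds 5:
  i=0: a_0=3, p_0 = 3*1 + 0 = 3, q_0 = 3*0 + 1 = 1.
  i=1: a_1=14, p_1 = 14*3 + 1 = 43, q_1 = 14*1 + 0 = 14.
q_1 = 14 > 5, so the last convergent with denominator <= 5 is p_0/q_0 = 3/1.
The closest fraction with denominator <= 5 is either p_0/q_0 or the intermediate fraction (k*p_0 + p_{-1})/(k*q_0 + q_{-1}) with the largest k >= 1 whose denominator stays <= 5; these approach x as k grows, and every other convergent or intermediate fraction in range is farther away.
Largest k: floor((5 - q_{-1})/q_0) = floor((5 - 0)/1) = 5 (using the seeds p_{-1} = 1, q_{-1} = 0).
That gives (5*3 + 1)/(5*1 + 0) = 16/5.
Compare the errors: |x - 3/1| = |89*1 - 3*29|/(29*1) = 2/29, and |x - 16/5| = |89*5 - 16*29|/(29*5) = 19/145.
Cross-multiplying, 2*145 = 290 < 551 = 19*29, so 2/29 is smaller: the convergent 3/1 is closer to x than 16/5.

3/1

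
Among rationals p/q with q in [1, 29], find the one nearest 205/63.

13/4

Expand x = 205/63 as a continued fraction with the Euclidean algorithm:
  205 = 3*63 + 16, so a_0 = 3.
  63 = 3*16 + 15, so a_1 = 3.
  16 = 1*15 + 1, so a_2 = 1.
  15 = 15*1 + 0, so a_3 = 15.
so x = [3; 3, 1, 15].
Convergents (p_i = a_i*p_{i-1} + p_{i-2}, q_i = a_i*q_{i-1} + q_{i-2} with p_{-2}=0, p_{-1}=1, q_{-2}=1, q_{-1}=0), until the denominator exceeds 29:
  i=0: a_0=3, p_0 = 3*1 + 0 = 3, q_0 = 3*0 + 1 = 1.
  i=1: a_1=3, p_1 = 3*3 + 1 = 10, q_1 = 3*1 + 0 = 3.
  i=2: a_2=1, p_2 = 1*10 + 3 = 13, q_2 = 1*3 + 1 = 4.
  i=3: a_3=15, p_3 = 15*13 + 10 = 205, q_3 = 15*4 + 3 = 63.
q_3 = 63 > 29, so the last convergent with denominator <= 29 is p_2/q_2 = 13/4.
The closest fraction with denominator <= 29 is either p_2/q_2 or the intermediate fraction (k*p_2 + p_1)/(k*q_2 + q_1) with the largest k >= 1 whose denominator stays <= 29; these approach x as k grows, and every other convergent or intermediate fraction in range is farther away.
Largest k: floor((29 - q_1)/q_2) = floor((29 - 3)/4) = 6.
That gives (6*13 + 10)/(6*4 + 3) = 88/27.
Compare the errors: |x - 13/4| = |205*4 - 13*63|/(63*4) = 1/252, and |x - 88/27| = |205*27 - 88*63|/(63*27) = 9/1701.
Cross-multiplying, 1*1701 = 1701 < 2268 = 9*252, so 1/252 is smaller: the convergent 13/4 is closer to x than 88/27.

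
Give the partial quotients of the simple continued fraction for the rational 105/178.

Run the Euclidean algorithm on 105 and 178; the successive quotients are the partial quotients a_0, a_1, ... (each step inverts the fractional part left over by the previous one):
  105 = 0*178 + 105, so a_0 = 0.
  178 = 1*105 + 73, so a_1 = 1.
  105 = 1*73 + 32, so a_2 = 1.
  73 = 2*32 + 9, so a_3 = 2.
  32 = 3*9 + 5, so a_4 = 3.
  9 = 1*5 + 4, so a_5 = 1.
  5 = 1*4 + 1, so a_6 = 1.
  4 = 4*1 + 0, so a_7 = 4.
The remainder reaches 0 after 8 divisions, so the expansion has 8 partial quotients, read off in order.

[0; 1, 1, 2, 3, 1, 1, 4]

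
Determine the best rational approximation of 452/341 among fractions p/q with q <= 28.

Expand x = 452/341 as a continued fraction with the Euclidean algorithm:
  452 = 1*341 + 111, so a_0 = 1.
  341 = 3*111 + 8, so a_1 = 3.
  111 = 13*8 + 7, so a_2 = 13.
  8 = 1*7 + 1, so a_3 = 1.
  7 = 7*1 + 0, so a_4 = 7.
so x = [1; 3, 13, 1, 7].
Convergents (p_i = a_i*p_{i-1} + p_{i-2}, q_i = a_i*q_{i-1} + q_{i-2} with p_{-2}=0, p_{-1}=1, q_{-2}=1, q_{-1}=0), until the denominator exceeds 28:
  i=0: a_0=1, p_0 = 1*1 + 0 = 1, q_0 = 1*0 + 1 = 1.
  i=1: a_1=3, p_1 = 3*1 + 1 = 4, q_1 = 3*1 + 0 = 3.
  i=2: a_2=13, p_2 = 13*4 + 1 = 53, q_2 = 13*3 + 1 = 40.
q_2 = 40 > 28, so the last convergent with denominator <= 28 is p_1/q_1 = 4/3.
The closest fraction with denominator <= 28 is either p_1/q_1 or the intermediate fraction (k*p_1 + p_0)/(k*q_1 + q_0) with the largest k >= 1 whose denominator stays <= 28; these approach x as k grows, and every other convergent or intermediate fraction in range is farther away.
Largest k: floor((28 - q_0)/q_1) = floor((28 - 1)/3) = 9.
That gives (9*4 + 1)/(9*3 + 1) = 37/28.
Compare the errors: |x - 4/3| = |452*3 - 4*341|/(341*3) = 8/1023, and |x - 37/28| = |452*28 - 37*341|/(341*28) = 39/9548.
Cross-multiplying, 39*1023 = 39897 < 76384 = 8*9548, so 39/9548 is smaller: the intermediate fraction 37/28 is closer to x than 4/3.

37/28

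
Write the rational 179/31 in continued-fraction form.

[5; 1, 3, 2, 3]

Run the Euclidean algorithm on 179 and 31; the successive quotients are the partial quotients a_0, a_1, ... (each step inverts the fractional part left over by the previous one):
  179 = 5*31 + 24, so a_0 = 5.
  31 = 1*24 + 7, so a_1 = 1.
  24 = 3*7 + 3, so a_2 = 3.
  7 = 2*3 + 1, so a_3 = 2.
  3 = 3*1 + 0, so a_4 = 3.
The remainder reaches 0 after 5 divisions, so the expansion has 5 partial quotients, read off in order.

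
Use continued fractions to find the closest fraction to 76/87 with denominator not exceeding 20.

Expand x = 76/87 as a continued fraction with the Euclidean algorithm:
  76 = 0*87 + 76, so a_0 = 0.
  87 = 1*76 + 11, so a_1 = 1.
  76 = 6*11 + 10, so a_2 = 6.
  11 = 1*10 + 1, so a_3 = 1.
  10 = 10*1 + 0, so a_4 = 10.
so x = [0; 1, 6, 1, 10].
Convergents (p_i = a_i*p_{i-1} + p_{i-2}, q_i = a_i*q_{i-1} + q_{i-2} with p_{-2}=0, p_{-1}=1, q_{-2}=1, q_{-1}=0), until the denominator exceeds 20:
  i=0: a_0=0, p_0 = 0*1 + 0 = 0, q_0 = 0*0 + 1 = 1.
  i=1: a_1=1, p_1 = 1*0 + 1 = 1, q_1 = 1*1 + 0 = 1.
  i=2: a_2=6, p_2 = 6*1 + 0 = 6, q_2 = 6*1 + 1 = 7.
  i=3: a_3=1, p_3 = 1*6 + 1 = 7, q_3 = 1*7 + 1 = 8.
  i=4: a_4=10, p_4 = 10*7 + 6 = 76, q_4 = 10*8 + 7 = 87.
q_4 = 87 > 20, so the last convergent with denominator <= 20 is p_3/q_3 = 7/8.
The closest fraction with denominator <= 20 is either p_3/q_3 or the intermediate fraction (k*p_3 + p_2)/(k*q_3 + q_2) with the largest k >= 1 whose denominator stays <= 20; these approach x as k grows, and every other convergent or intermediate fraction in range is farther away.
Largest k: floor((20 - q_2)/q_3) = floor((20 - 7)/8) = 1.
That gives (1*7 + 6)/(1*8 + 7) = 13/15.
Compare the errors: |x - 7/8| = |76*8 - 7*87|/(87*8) = 1/696, and |x - 13/15| = |76*15 - 13*87|/(87*15) = 9/1305.
Cross-multiplying, 1*1305 = 1305 < 6264 = 9*696, so 1/696 is smaller: the convergent 7/8 is closer to x than 13/15.

7/8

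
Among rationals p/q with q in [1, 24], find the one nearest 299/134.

29/13

Expand x = 299/134 as a continued fraction with the Euclidean algorithm:
  299 = 2*134 + 31, so a_0 = 2.
  134 = 4*31 + 10, so a_1 = 4.
  31 = 3*10 + 1, so a_2 = 3.
  10 = 10*1 + 0, so a_3 = 10.
so x = [2; 4, 3, 10].
Convergents (p_i = a_i*p_{i-1} + p_{i-2}, q_i = a_i*q_{i-1} + q_{i-2} with p_{-2}=0, p_{-1}=1, q_{-2}=1, q_{-1}=0), until the denominator exceeds 24:
  i=0: a_0=2, p_0 = 2*1 + 0 = 2, q_0 = 2*0 + 1 = 1.
  i=1: a_1=4, p_1 = 4*2 + 1 = 9, q_1 = 4*1 + 0 = 4.
  i=2: a_2=3, p_2 = 3*9 + 2 = 29, q_2 = 3*4 + 1 = 13.
  i=3: a_3=10, p_3 = 10*29 + 9 = 299, q_3 = 10*13 + 4 = 134.
q_3 = 134 > 24, so the last convergent with denominator <= 24 is p_2/q_2 = 29/13.
The closest fraction with denominator <= 24 is either p_2/q_2 or the intermediate fraction (k*p_2 + p_1)/(k*q_2 + q_1) with the largest k >= 1 whose denominator stays <= 24; these approach x as k grows, and every other convergent or intermediate fraction in range is farther away.
Largest k: floor((24 - q_1)/q_2) = floor((24 - 4)/13) = 1.
That gives (1*29 + 9)/(1*13 + 4) = 38/17.
Compare the errors: |x - 29/13| = |299*13 - 29*134|/(134*13) = 1/1742, and |x - 38/17| = |299*17 - 38*134|/(134*17) = 9/2278.
Cross-multiplying, 1*2278 = 2278 < 15678 = 9*1742, so 1/1742 is smaller: the convergent 29/13 is closer to x than 38/17.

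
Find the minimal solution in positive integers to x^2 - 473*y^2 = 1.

(x, y) = (87, 4)

First expand sqrt(473) as a continued fraction. With x_i = (sqrt(473) + m_i)/d_i and (m_0, d_0) = (0, 1): a_0 = floor(sqrt(473)) = 21, since 21^2 = 441 <= 473 < 484 = 22^2.
Iterate m_{i+1} = d_i*a_i - m_i, d_{i+1} = (473 - m_{i+1}^2)/d_i, a_{i+1} = floor((a_0 + m_{i+1})/d_{i+1}):
  m_1 = 1*21 - 0 = 21, d_1 = (473 - 21^2)/1 = 32/1 = 32, a_1 = floor((21 + 21)/32) = 1.
  m_2 = 32*1 - 21 = 11, d_2 = (473 - 11^2)/32 = 352/32 = 11, a_2 = floor((21 + 11)/11) = 2.
  m_3 = 11*2 - 11 = 11, d_3 = (473 - 11^2)/11 = 352/11 = 32, a_3 = floor((21 + 11)/32) = 1.
  m_4 = 32*1 - 11 = 21, d_4 = (473 - 21^2)/32 = 32/32 = 1, a_4 = floor((21 + 21)/1) = 42.
  m_5 = 1*42 - 21 = 21, d_5 = (473 - 21^2)/1 = 32/1 = 32: (m_5, d_5) = (m_1, d_1) = (21, 32), so from here the quotients repeat a_1, ..., a_4; the period length is 4.
So sqrt(473) = [21; (1, 2, 1, 42)] with period length k = 4.
k is even, so the fundamental solution of x^2 - 473y^2 = 1 is (p_{k-1}, q_{k-1}) = (p_3, q_3); compute convergents through index 3.
Convergents (p_i = a_i*p_{i-1} + p_{i-2}, q_i = a_i*q_{i-1} + q_{i-2} with p_{-2}=0, p_{-1}=1, q_{-2}=1, q_{-1}=0):
  i=0: a_0=21, p_0 = 21*1 + 0 = 21, q_0 = 21*0 + 1 = 1.
  i=1: a_1=1, p_1 = 1*21 + 1 = 22, q_1 = 1*1 + 0 = 1.
  i=2: a_2=2, p_2 = 2*22 + 21 = 65, q_2 = 2*1 + 1 = 3.
  i=3: a_3=1, p_3 = 1*65 + 22 = 87, q_3 = 1*3 + 1 = 4.
Check: 87^2 - 473*4^2 = 7569 - 7568 = 1, so (x, y) = (87, 4) solves the equation, and by the theorem it is the least positive solution.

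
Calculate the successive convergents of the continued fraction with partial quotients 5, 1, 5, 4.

5/1, 6/1, 35/6, 146/25

Using the convergent recurrence p_i = a_i*p_{i-1} + p_{i-2}, q_i = a_i*q_{i-1} + q_{i-2} with p_{-2}=0, p_{-1}=1, q_{-2}=1, q_{-1}=0:
  i=0: a_0=5, p_0 = 5*1 + 0 = 5, q_0 = 5*0 + 1 = 1.
  i=1: a_1=1, p_1 = 1*5 + 1 = 6, q_1 = 1*1 + 0 = 1.
  i=2: a_2=5, p_2 = 5*6 + 5 = 35, q_2 = 5*1 + 1 = 6.
  i=3: a_3=4, p_3 = 4*35 + 6 = 146, q_3 = 4*6 + 1 = 25.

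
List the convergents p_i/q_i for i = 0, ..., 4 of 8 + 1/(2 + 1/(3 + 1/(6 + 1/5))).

Using the convergent recurrence p_i = a_i*p_{i-1} + p_{i-2}, q_i = a_i*q_{i-1} + q_{i-2} with p_{-2}=0, p_{-1}=1, q_{-2}=1, q_{-1}=0:
  i=0: a_0=8, p_0 = 8*1 + 0 = 8, q_0 = 8*0 + 1 = 1.
  i=1: a_1=2, p_1 = 2*8 + 1 = 17, q_1 = 2*1 + 0 = 2.
  i=2: a_2=3, p_2 = 3*17 + 8 = 59, q_2 = 3*2 + 1 = 7.
  i=3: a_3=6, p_3 = 6*59 + 17 = 371, q_3 = 6*7 + 2 = 44.
  i=4: a_4=5, p_4 = 5*371 + 59 = 1914, q_4 = 5*44 + 7 = 227.

8/1, 17/2, 59/7, 371/44, 1914/227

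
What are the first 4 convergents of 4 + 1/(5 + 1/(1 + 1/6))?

4/1, 21/5, 25/6, 171/41

Using the convergent recurrence p_i = a_i*p_{i-1} + p_{i-2}, q_i = a_i*q_{i-1} + q_{i-2} with p_{-2}=0, p_{-1}=1, q_{-2}=1, q_{-1}=0:
  i=0: a_0=4, p_0 = 4*1 + 0 = 4, q_0 = 4*0 + 1 = 1.
  i=1: a_1=5, p_1 = 5*4 + 1 = 21, q_1 = 5*1 + 0 = 5.
  i=2: a_2=1, p_2 = 1*21 + 4 = 25, q_2 = 1*5 + 1 = 6.
  i=3: a_3=6, p_3 = 6*25 + 21 = 171, q_3 = 6*6 + 5 = 41.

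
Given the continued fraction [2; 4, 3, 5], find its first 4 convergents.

Using the convergent recurrence p_i = a_i*p_{i-1} + p_{i-2}, q_i = a_i*q_{i-1} + q_{i-2} with p_{-2}=0, p_{-1}=1, q_{-2}=1, q_{-1}=0:
  i=0: a_0=2, p_0 = 2*1 + 0 = 2, q_0 = 2*0 + 1 = 1.
  i=1: a_1=4, p_1 = 4*2 + 1 = 9, q_1 = 4*1 + 0 = 4.
  i=2: a_2=3, p_2 = 3*9 + 2 = 29, q_2 = 3*4 + 1 = 13.
  i=3: a_3=5, p_3 = 5*29 + 9 = 154, q_3 = 5*13 + 4 = 69.

2/1, 9/4, 29/13, 154/69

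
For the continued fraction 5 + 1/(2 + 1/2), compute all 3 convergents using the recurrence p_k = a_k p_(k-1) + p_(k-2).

5/1, 11/2, 27/5

Using the convergent recurrence p_i = a_i*p_{i-1} + p_{i-2}, q_i = a_i*q_{i-1} + q_{i-2} with p_{-2}=0, p_{-1}=1, q_{-2}=1, q_{-1}=0:
  i=0: a_0=5, p_0 = 5*1 + 0 = 5, q_0 = 5*0 + 1 = 1.
  i=1: a_1=2, p_1 = 2*5 + 1 = 11, q_1 = 2*1 + 0 = 2.
  i=2: a_2=2, p_2 = 2*11 + 5 = 27, q_2 = 2*2 + 1 = 5.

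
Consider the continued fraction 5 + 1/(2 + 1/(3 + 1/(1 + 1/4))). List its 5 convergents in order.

5/1, 11/2, 38/7, 49/9, 234/43

Using the convergent recurrence p_i = a_i*p_{i-1} + p_{i-2}, q_i = a_i*q_{i-1} + q_{i-2} with p_{-2}=0, p_{-1}=1, q_{-2}=1, q_{-1}=0:
  i=0: a_0=5, p_0 = 5*1 + 0 = 5, q_0 = 5*0 + 1 = 1.
  i=1: a_1=2, p_1 = 2*5 + 1 = 11, q_1 = 2*1 + 0 = 2.
  i=2: a_2=3, p_2 = 3*11 + 5 = 38, q_2 = 3*2 + 1 = 7.
  i=3: a_3=1, p_3 = 1*38 + 11 = 49, q_3 = 1*7 + 2 = 9.
  i=4: a_4=4, p_4 = 4*49 + 38 = 234, q_4 = 4*9 + 7 = 43.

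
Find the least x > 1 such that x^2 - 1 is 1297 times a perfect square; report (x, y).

(x, y) = (2593, 72)

First expand sqrt(1297) as a continued fraction. With x_i = (sqrt(1297) + m_i)/d_i and (m_0, d_0) = (0, 1): a_0 = floor(sqrt(1297)) = 36, since 36^2 = 1296 <= 1297 < 1369 = 37^2.
Iterate m_{i+1} = d_i*a_i - m_i, d_{i+1} = (1297 - m_{i+1}^2)/d_i, a_{i+1} = floor((a_0 + m_{i+1})/d_{i+1}):
  m_1 = 1*36 - 0 = 36, d_1 = (1297 - 36^2)/1 = 1/1 = 1, a_1 = floor((36 + 36)/1) = 72.
  m_2 = 1*72 - 36 = 36, d_2 = (1297 - 36^2)/1 = 1/1 = 1: (m_2, d_2) = (m_1, d_1) = (36, 1), so from here the quotient a_1 repeats; the period length is 1.
So sqrt(1297) = [36; (72)] with period length k = 1.
k is odd, so (p_{k-1}, q_{k-1}) only solves x^2 - 1297y^2 = -1 and the fundamental solution of x^2 - 1297y^2 = 1 is (p_{2k-1}, q_{2k-1}) = (p_1, q_1); compute convergents through index 1, running through the period twice.
Convergents (p_i = a_i*p_{i-1} + p_{i-2}, q_i = a_i*q_{i-1} + q_{i-2} with p_{-2}=0, p_{-1}=1, q_{-2}=1, q_{-1}=0):
  i=0: a_0=36, p_0 = 36*1 + 0 = 36, q_0 = 36*0 + 1 = 1.
  i=1: a_1=72, p_1 = 72*36 + 1 = 2593, q_1 = 72*1 + 0 = 72.
Indeed p_0^2 - 1297*q_0^2 = 1296 - 1297 = -1, not +1.
Check: 2593^2 - 1297*72^2 = 6723649 - 6723648 = 1, so (x, y) = (2593, 72) solves the equation, and by the theorem it is the least positive solution.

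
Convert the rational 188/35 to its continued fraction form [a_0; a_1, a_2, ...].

[5; 2, 1, 2, 4]

Run the Euclidean algorithm on 188 and 35; the successive quotients are the partial quotients a_0, a_1, ... (each step inverts the fractional part left over by the previous one):
  188 = 5*35 + 13, so a_0 = 5.
  35 = 2*13 + 9, so a_1 = 2.
  13 = 1*9 + 4, so a_2 = 1.
  9 = 2*4 + 1, so a_3 = 2.
  4 = 4*1 + 0, so a_4 = 4.
The remainder reaches 0 after 5 divisions, so the expansion has 5 partial quotients, read off in order.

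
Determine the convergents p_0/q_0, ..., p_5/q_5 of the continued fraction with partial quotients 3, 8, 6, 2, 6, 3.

3/1, 25/8, 153/49, 331/106, 2139/685, 6748/2161

Using the convergent recurrence p_i = a_i*p_{i-1} + p_{i-2}, q_i = a_i*q_{i-1} + q_{i-2} with p_{-2}=0, p_{-1}=1, q_{-2}=1, q_{-1}=0:
  i=0: a_0=3, p_0 = 3*1 + 0 = 3, q_0 = 3*0 + 1 = 1.
  i=1: a_1=8, p_1 = 8*3 + 1 = 25, q_1 = 8*1 + 0 = 8.
  i=2: a_2=6, p_2 = 6*25 + 3 = 153, q_2 = 6*8 + 1 = 49.
  i=3: a_3=2, p_3 = 2*153 + 25 = 331, q_3 = 2*49 + 8 = 106.
  i=4: a_4=6, p_4 = 6*331 + 153 = 2139, q_4 = 6*106 + 49 = 685.
  i=5: a_5=3, p_5 = 3*2139 + 331 = 6748, q_5 = 3*685 + 106 = 2161.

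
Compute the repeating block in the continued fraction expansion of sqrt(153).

[12; (2, 1, 2, 2, 2, 1, 2, 24)]

Write x_i = (sqrt(153) + m_i)/d_i with (m_0, d_0) = (0, 1). a_0 = floor(sqrt(153)) = 12, since 12^2 = 144 <= 153 < 169 = 13^2.
Iterate m_{i+1} = d_i*a_i - m_i, d_{i+1} = (153 - m_{i+1}^2)/d_i, a_{i+1} = floor((a_0 + m_{i+1})/d_{i+1}):
  m_1 = 1*12 - 0 = 12, d_1 = (153 - 12^2)/1 = 9/1 = 9, a_1 = floor((12 + 12)/9) = 2.
  m_2 = 9*2 - 12 = 6, d_2 = (153 - 6^2)/9 = 117/9 = 13, a_2 = floor((12 + 6)/13) = 1.
  m_3 = 13*1 - 6 = 7, d_3 = (153 - 7^2)/13 = 104/13 = 8, a_3 = floor((12 + 7)/8) = 2.
  m_4 = 8*2 - 7 = 9, d_4 = (153 - 9^2)/8 = 72/8 = 9, a_4 = floor((12 + 9)/9) = 2.
  m_5 = 9*2 - 9 = 9, d_5 = (153 - 9^2)/9 = 72/9 = 8, a_5 = floor((12 + 9)/8) = 2.
  m_6 = 8*2 - 9 = 7, d_6 = (153 - 7^2)/8 = 104/8 = 13, a_6 = floor((12 + 7)/13) = 1.
  m_7 = 13*1 - 7 = 6, d_7 = (153 - 6^2)/13 = 117/13 = 9, a_7 = floor((12 + 6)/9) = 2.
  m_8 = 9*2 - 6 = 12, d_8 = (153 - 12^2)/9 = 9/9 = 1, a_8 = floor((12 + 12)/1) = 24.
  m_9 = 1*24 - 12 = 12, d_9 = (153 - 12^2)/1 = 9/1 = 9: (m_9, d_9) = (m_1, d_1) = (12, 9), so from here the quotients repeat a_1, ..., a_8; the period length is 8.
Hence the expansion of sqrt(153) is a_0 = 12 followed by the repeating block 2, 1, 2, 2, 2, 1, 2, 24 (period 8).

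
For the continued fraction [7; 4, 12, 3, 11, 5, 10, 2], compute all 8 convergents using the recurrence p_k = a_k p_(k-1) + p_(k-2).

Using the convergent recurrence p_i = a_i*p_{i-1} + p_{i-2}, q_i = a_i*q_{i-1} + q_{i-2} with p_{-2}=0, p_{-1}=1, q_{-2}=1, q_{-1}=0:
  i=0: a_0=7, p_0 = 7*1 + 0 = 7, q_0 = 7*0 + 1 = 1.
  i=1: a_1=4, p_1 = 4*7 + 1 = 29, q_1 = 4*1 + 0 = 4.
  i=2: a_2=12, p_2 = 12*29 + 7 = 355, q_2 = 12*4 + 1 = 49.
  i=3: a_3=3, p_3 = 3*355 + 29 = 1094, q_3 = 3*49 + 4 = 151.
  i=4: a_4=11, p_4 = 11*1094 + 355 = 12389, q_4 = 11*151 + 49 = 1710.
  i=5: a_5=5, p_5 = 5*12389 + 1094 = 63039, q_5 = 5*1710 + 151 = 8701.
  i=6: a_6=10, p_6 = 10*63039 + 12389 = 642779, q_6 = 10*8701 + 1710 = 88720.
  i=7: a_7=2, p_7 = 2*642779 + 63039 = 1348597, q_7 = 2*88720 + 8701 = 186141.

7/1, 29/4, 355/49, 1094/151, 12389/1710, 63039/8701, 642779/88720, 1348597/186141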